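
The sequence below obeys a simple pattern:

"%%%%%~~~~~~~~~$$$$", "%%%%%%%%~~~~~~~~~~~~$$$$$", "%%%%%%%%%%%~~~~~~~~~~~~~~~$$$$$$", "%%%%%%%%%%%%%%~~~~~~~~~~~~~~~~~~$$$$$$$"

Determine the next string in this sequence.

Term n consists of 3n-1 %'s, followed by 3n+3 ~'s, followed by n+2 $'s, where the shown terms are n = 2, 3, 4, 5.
For the next term, n = 6, so the run lengths are 17, 21, 8.

%%%%%%%%%%%%%%%%%~~~~~~~~~~~~~~~~~~~~~$$$$$$$$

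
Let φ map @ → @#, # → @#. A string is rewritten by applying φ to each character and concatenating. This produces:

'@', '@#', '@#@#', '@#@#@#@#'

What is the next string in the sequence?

@#@#@#@#@#@#@#@#

Rewriting each symbol of @#@#@#@#: @→@#, #→@#, @→@#, #→@#, @→@#, #→@#, @→@#, #→@#, which concatenates to @# @# @# @# @# @# @# @#.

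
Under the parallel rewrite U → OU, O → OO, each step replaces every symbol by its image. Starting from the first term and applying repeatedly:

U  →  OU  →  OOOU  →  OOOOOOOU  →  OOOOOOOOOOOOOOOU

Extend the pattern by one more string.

Rewriting the 16 symbols of OOOOOOOOOOOOOOOU one by one yields OO OO OO OO OO OO OO OO OO OO OO OO OO OO OO OU; concatenated:

OOOOOOOOOOOOOOOOOOOOOOOOOOOOOOOU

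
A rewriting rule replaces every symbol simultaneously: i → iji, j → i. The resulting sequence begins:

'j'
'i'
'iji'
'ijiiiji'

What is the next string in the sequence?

Apply φ to ijiiiji symbol by symbol: i→iji, j→i, i→iji, i→iji, i→iji, j→i, i→iji; joined: iji i iji iji iji i iji.

ijiiijiijiijiiiji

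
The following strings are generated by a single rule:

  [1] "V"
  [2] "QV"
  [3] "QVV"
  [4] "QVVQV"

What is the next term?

QVVQVQVV

From term 3 onward, concatenate the last term with the second-to-last: QV·V = QVV, QVV·QV = QVVQV, …
So term 5 is QVVQV·QVV.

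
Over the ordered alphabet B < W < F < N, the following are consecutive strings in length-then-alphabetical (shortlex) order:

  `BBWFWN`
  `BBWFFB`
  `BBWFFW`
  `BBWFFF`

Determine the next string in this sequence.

BBWFFN

Find the rightmost character of BBWFFF below N, bump it to the next letter, and reset everything to its right to B.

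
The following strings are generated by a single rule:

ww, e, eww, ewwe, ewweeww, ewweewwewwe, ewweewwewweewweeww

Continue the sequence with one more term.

This is a Fibonacci-style word recurrence s(k) = s(k−1)·s(k−2): e.g. e·ww = eww.
So term 8 is ewweewwewweewweeww·ewweewwewwe.

ewweewwewweewweewwewweewwewwe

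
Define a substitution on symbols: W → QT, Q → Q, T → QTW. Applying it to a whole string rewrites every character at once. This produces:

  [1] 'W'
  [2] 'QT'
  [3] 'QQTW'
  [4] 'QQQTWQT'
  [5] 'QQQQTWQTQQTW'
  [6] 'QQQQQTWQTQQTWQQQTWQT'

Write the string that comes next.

Applying the rule to each of the 20 symbols of QQQQQTWQTQQTWQQQTWQT gives the pieces Q Q Q Q Q QTW QT Q QTW Q Q QTW QT Q Q Q QTW QT Q QTW, which concatenate to the answer.

QQQQQQTWQTQQTWQQQTWQTQQQQTWQTQQTW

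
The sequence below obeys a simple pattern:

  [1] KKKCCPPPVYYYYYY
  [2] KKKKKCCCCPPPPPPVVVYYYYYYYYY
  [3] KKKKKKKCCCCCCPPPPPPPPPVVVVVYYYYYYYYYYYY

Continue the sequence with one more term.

KKKKKKKKKCCCCCCCCPPPPPPPPPPPPVVVVVVVYYYYYYYYYYYYYYY

Term n consists of 2n+1 K's, followed by 2n C's, followed by 3n P's, followed by 2n-1 V's, followed by 3n+3 Y's (n = 1, 2, …).
At n = 4 the blocks have lengths 9, 8, 12, 7, 15.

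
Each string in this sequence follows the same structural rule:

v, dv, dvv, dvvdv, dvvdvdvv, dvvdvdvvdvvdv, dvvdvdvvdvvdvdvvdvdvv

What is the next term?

Each term (from the third on) is the previous term followed by the one before it: term 3 = dv·v = dvv.
The next term joins dvvdvdvvdvvdvdvvdvdvv and dvvdvdvvdvvdv.

dvvdvdvvdvvdvdvvdvdvvdvvdvdvvdvvdv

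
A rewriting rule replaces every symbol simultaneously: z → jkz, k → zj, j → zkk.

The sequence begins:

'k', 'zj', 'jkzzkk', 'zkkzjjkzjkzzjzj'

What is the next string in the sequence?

Replace each of the 15 characters of zkkzjjkzjkzzjzj in place — jkz zj zj jkz zkk zkk zj jkz zkk zj jkz jkz zkk jkz zkk — and concatenate.

jkzzjzjjkzzkkzkkzjjkzzkkzjjkzjkzzkkjkzzkk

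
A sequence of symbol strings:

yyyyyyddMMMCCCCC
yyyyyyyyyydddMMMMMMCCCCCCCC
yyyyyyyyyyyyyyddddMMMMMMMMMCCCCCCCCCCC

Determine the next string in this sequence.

The n-th term is 4n+2 y's then n+1 d's then 3n M's then 3n+2 C's (n = 1, 2, …).
For the next term, n = 4, so the run lengths are 18, 5, 12, 14.

yyyyyyyyyyyyyyyyyydddddMMMMMMMMMMMMCCCCCCCCCCCCCC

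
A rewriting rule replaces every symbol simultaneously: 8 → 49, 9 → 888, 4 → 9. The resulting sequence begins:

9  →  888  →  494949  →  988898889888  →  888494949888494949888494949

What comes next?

494949988898889888494949988898889888494949988898889888

Replace each of the 27 characters of 888494949888494949888494949 in place — 49 49 49 9 888 9 888 9 888 49 49 49 9 888 9 888 9 888 49 49 49 9 888 9 888 9 888 — and concatenate.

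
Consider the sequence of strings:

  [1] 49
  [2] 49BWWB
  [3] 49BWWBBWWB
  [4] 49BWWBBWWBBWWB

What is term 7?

The strings grow by a fixed suffix BWWB each time.
From 49BWWBBWWBBWWB, 3 further steps: 49BWWBBWWBBWWB → 49BWWBBWWBBWWBBWWB → 49BWWBBWWBBWWBBWWBBWWB → (answer).

49BWWBBWWBBWWBBWWBBWWBBWWB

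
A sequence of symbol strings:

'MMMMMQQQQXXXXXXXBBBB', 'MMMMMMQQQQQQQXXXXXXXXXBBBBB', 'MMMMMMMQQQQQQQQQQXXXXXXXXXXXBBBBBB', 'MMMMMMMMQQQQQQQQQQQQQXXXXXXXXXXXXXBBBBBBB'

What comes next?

Each string has the form M^{n+3} Q^{3n-2} X^{2n+3} B^{n+2}, where the shown terms are n = 2, 3, 4, 5.
Setting n = 6 gives 9, 16, 15, 8 characters in each block.

MMMMMMMMMQQQQQQQQQQQQQQQQXXXXXXXXXXXXXXXBBBBBBBB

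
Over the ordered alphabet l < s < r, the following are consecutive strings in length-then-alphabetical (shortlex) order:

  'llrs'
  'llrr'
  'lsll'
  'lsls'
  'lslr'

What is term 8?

Stepping forward 3 times from lslr: lslr → lssl → lsss, then the target.

lssr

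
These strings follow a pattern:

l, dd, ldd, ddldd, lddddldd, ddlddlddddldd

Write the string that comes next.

This is a Fibonacci-style word recurrence s(k) = s(k−2)·s(k−1): e.g. l·dd = ldd.
Continuing: lddddldd · ddlddlddddldd gives term 7.

lddddlddddlddlddddldd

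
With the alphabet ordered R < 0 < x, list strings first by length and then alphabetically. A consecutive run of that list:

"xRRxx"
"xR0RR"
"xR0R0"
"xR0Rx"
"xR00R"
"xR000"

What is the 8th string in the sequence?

xR0xR

Continuing the enumeration 2 steps past xR000: xR000 → xR00x → (answer).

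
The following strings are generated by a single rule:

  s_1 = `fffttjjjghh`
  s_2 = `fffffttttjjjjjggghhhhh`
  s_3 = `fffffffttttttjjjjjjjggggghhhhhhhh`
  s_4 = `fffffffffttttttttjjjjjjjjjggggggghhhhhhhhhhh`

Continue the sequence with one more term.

fffffffffffttttttttttjjjjjjjjjjjggggggggghhhhhhhhhhhhhh

Reading off run lengths: f runs 3, 5, 7, 9; t runs 2, 4, 6, 8; j runs 3, 5, 7, 9; g runs 1, 3, 5, 7; h runs 2, 5, 8, 11 — each is linear in n (n = 1, 2, …).
At n = 5 the blocks have lengths 11, 10, 11, 9, 14.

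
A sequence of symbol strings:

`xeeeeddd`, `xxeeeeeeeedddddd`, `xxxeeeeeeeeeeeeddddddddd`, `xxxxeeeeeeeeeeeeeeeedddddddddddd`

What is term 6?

xxxxxxeeeeeeeeeeeeeeeeeeeeeeeedddddddddddddddddd

Reading off run lengths: x runs 1, 2, 3, 4; e runs 4, 8, 12, 16; d runs 3, 6, 9, 12 — each is linear in n (n = 1, 2, …).
Setting n = 6 gives 6, 24, 18 characters in each block.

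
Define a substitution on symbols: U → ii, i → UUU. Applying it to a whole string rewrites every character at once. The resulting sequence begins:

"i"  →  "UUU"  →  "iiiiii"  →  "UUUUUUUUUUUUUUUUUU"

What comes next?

Rewriting the 18 symbols of UUUUUUUUUUUUUUUUUU one by one yields ii ii ii ii ii ii ii ii ii ii ii ii ii ii ii ii ii ii; concatenated:

iiiiiiiiiiiiiiiiiiiiiiiiiiiiiiiiiiii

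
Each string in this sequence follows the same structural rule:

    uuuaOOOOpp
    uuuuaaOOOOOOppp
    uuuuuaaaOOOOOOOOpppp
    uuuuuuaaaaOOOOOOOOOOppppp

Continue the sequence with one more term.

uuuuuuuaaaaaOOOOOOOOOOOOpppppp

Reading off run lengths: u runs 3, 4, 5, 6; a runs 1, 2, 3, 4; O runs 4, 6, 8, 10; p runs 2, 3, 4, 5 — each is linear in n, where the shown terms are n = 2, 3, 4, 5.
Setting n = 6 gives 7, 5, 12, 6 characters in each block.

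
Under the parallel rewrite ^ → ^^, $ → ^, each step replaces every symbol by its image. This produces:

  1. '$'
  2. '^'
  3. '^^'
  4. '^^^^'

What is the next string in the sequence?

^^^^^^^^

Rewriting each symbol of ^^^^: ^→^^, ^→^^, ^→^^, ^→^^, which concatenates to ^^ ^^ ^^ ^^.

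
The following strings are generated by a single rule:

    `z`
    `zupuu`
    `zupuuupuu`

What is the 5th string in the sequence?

zupuuupuuupuuupuu

The strings grow by a fixed suffix upuu each time.
From zupuuupuu, 2 further steps: zupuuupuu → zupuuupuuupuu → (answer).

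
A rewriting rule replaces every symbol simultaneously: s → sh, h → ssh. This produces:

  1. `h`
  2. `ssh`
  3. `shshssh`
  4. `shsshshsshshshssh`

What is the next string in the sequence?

shsshshshsshshsshshshsshshsshshsshshshssh

φ(shsshshsshshshssh) expands symbol-by-symbol to sh ssh sh sh ssh sh ssh sh sh ssh sh ssh sh ssh sh sh ssh; joining the 17 pieces gives the next term.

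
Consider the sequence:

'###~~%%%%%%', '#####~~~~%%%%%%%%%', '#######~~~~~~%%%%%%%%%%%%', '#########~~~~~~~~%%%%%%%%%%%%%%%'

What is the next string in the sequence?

The n-th term is 2n+1 #'s then 2n ~'s then 3n+3 %'s (n = 1, 2, …).
Setting n = 5 gives 11, 10, 18 characters in each block.

###########~~~~~~~~~~%%%%%%%%%%%%%%%%%%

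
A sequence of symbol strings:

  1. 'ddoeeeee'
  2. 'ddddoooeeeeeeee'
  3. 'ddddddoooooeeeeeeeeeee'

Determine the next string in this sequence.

ddddddddoooooooeeeeeeeeeeeeee

Reading off run lengths: d runs 2, 4, 6; o runs 1, 3, 5; e runs 5, 8, 11 — each is linear in n (n = 1, 2, …).
Setting n = 4 gives 8, 7, 14 characters in each block.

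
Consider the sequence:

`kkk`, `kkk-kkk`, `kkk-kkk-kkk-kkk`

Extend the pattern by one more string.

kkk-kkk-kkk-kkk-kkk-kkk-kkk-kkk

s(k+1) = s(k)·-·s(k) — each term doubles the last with '-' between the halves.
So the next term is two copies of kkk-kkk-kkk-kkk with '-' between the halves.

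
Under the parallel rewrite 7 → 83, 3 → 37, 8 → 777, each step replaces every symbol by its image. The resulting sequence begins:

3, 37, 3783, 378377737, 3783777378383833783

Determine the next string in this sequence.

Applying the rule to each of the 19 symbols of 3783777378383833783 gives the pieces 37 83 777 37 83 83 83 37 83 777 37 777 37 777 37 37 83 777 37, which concatenate to the answer.

3783777378383833783777377773777737378377737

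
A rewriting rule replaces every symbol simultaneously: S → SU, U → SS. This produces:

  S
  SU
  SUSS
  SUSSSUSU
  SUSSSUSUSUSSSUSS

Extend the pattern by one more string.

Rewriting the 16 symbols of SUSSSUSUSUSSSUSS one by one yields SU SS SU SU SU SS SU SS SU SS SU SU SU SS SU SU; concatenated:

SUSSSUSUSUSSSUSSSUSSSUSUSUSSSUSU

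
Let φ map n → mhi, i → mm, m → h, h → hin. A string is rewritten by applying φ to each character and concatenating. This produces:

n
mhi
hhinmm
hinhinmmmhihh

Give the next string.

Rewriting the 13 symbols of hinhinmmmhihh one by one yields hin mm mhi hin mm mhi h h h hin mm hin hin; concatenated:

hinmmmhihinmmmhihhhhinmmhinhin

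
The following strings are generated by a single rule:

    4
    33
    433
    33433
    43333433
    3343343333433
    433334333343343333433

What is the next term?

From term 3 onward, concatenate the second-to-last term with the last: 4·33 = 433, 33·433 = 33433, …
The next term joins 3343343333433 and 433334333343343333433.

3343343333433433334333343343333433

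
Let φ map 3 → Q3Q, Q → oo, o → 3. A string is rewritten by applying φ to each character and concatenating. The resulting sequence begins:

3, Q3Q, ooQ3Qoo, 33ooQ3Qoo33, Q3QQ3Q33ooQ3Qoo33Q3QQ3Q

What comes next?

φ(Q3QQ3Q33ooQ3Qoo33Q3QQ3Q) expands symbol-by-symbol to oo Q3Q oo oo Q3Q oo Q3Q Q3Q 3 3 oo Q3Q oo 3 3 Q3Q Q3Q oo Q3Q oo oo Q3Q oo; joining the 23 pieces gives the next term.

ooQ3QooooQ3QooQ3QQ3Q33ooQ3Qoo33Q3QQ3QooQ3QooooQ3Qoo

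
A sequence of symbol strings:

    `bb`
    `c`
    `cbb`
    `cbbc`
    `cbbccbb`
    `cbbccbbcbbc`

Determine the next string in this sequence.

From term 3 onward, concatenate the last term with the second-to-last: c·bb = cbb, cbb·c = cbbc, …
Continuing: cbbccbbcbbc · cbbccbb gives term 7.

cbbccbbcbbccbbccbb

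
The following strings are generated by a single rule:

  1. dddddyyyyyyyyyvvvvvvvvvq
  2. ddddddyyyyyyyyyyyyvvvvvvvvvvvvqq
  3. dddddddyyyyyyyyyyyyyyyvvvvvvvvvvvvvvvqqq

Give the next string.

Each string has the form d^{n+2} y^{3n} v^{3n} q^{n-2}, where the shown terms are n = 3, 4, 5.
For the next term, n = 6, so the run lengths are 8, 18, 18, 4.

ddddddddyyyyyyyyyyyyyyyyyyvvvvvvvvvvvvvvvvvvqqqq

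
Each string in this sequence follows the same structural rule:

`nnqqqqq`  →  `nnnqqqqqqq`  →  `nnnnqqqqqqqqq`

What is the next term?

nnnnnqqqqqqqqqqq

Term n consists of n n's, followed by 2n+1 q's, where the shown terms are n = 2, 3, 4.
At n = 5 the blocks have lengths 5, 11.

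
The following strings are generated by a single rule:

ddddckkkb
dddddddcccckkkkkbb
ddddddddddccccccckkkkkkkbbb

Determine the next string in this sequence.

Each string has the form d^{3n+1} c^{3n-2} k^{2n+1} b^{n} (n = 1, 2, …).
For the next term, n = 4, so the run lengths are 13, 10, 9, 4.

dddddddddddddcccccccccckkkkkkkkkbbbb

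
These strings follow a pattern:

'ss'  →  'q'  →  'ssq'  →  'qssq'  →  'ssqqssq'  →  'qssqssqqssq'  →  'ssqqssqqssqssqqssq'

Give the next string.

qssqssqqssqssqqssqqssqssqqssq

Each term (from the third on) is the two preceding terms concatenated in order: term 3 = ss·q = ssq.
Continuing: qssqssqqssq · ssqqssqqssqssqqssq gives term 8.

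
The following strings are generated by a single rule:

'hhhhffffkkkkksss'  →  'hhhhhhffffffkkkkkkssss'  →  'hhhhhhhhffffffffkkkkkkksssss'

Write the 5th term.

hhhhhhhhhhhhffffffffffffkkkkkkkkksssssss

Reading off run lengths: h runs 4, 6, 8; f runs 4, 6, 8; k runs 5, 6, 7; s runs 3, 4, 5 — each is linear in n, where the shown terms are n = 2, 3, 4.
At n = 6 the blocks have lengths 12, 12, 9, 7.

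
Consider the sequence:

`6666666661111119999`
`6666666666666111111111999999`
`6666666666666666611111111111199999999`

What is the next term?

6666666666666666666661111111111111119999999999

Reading off run lengths: 6 runs 9, 13, 17; 1 runs 6, 9, 12; 9 runs 4, 6, 8 — each is linear in n, where the shown terms are n = 2, 3, 4.
Setting n = 5 gives 21, 15, 10 characters in each block.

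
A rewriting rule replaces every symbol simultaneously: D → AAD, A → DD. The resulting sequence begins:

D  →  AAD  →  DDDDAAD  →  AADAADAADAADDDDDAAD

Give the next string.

φ(AADAADAADAADDDDDAAD) expands symbol-by-symbol to DD DD AAD DD DD AAD DD DD AAD DD DD AAD AAD AAD AAD AAD DD DD AAD; joining the 19 pieces gives the next term.

DDDDAADDDDDAADDDDDAADDDDDAADAADAADAADAADDDDDAAD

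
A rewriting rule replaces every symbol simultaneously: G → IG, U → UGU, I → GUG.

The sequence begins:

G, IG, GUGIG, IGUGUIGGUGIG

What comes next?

Rewriting each symbol of IGUGUIGGUGIG: I→GUG, G→IG, U→UGU, G→IG, U→UGU, I→GUG, G→IG, G→IG, U→UGU, G→IG, I→GUG, G→IG, which concatenates to GUG IG UGU IG UGU GUG IG IG UGU IG GUG IG.

GUGIGUGUIGUGUGUGIGIGUGUIGGUGIG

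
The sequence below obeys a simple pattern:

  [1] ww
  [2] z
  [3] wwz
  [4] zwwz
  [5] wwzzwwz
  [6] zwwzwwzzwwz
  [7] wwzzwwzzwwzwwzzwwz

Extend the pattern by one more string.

Each term (from the third on) is the two preceding terms concatenated in order: term 3 = ww·z = wwz.
The next term joins zwwzwwzzwwz and wwzzwwzzwwzwwzzwwz.

zwwzwwzzwwzwwzzwwzzwwzwwzzwwz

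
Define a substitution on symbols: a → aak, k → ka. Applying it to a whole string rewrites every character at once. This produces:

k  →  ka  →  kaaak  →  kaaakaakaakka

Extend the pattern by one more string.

Rewriting the 13 symbols of kaaakaakaakka one by one yields ka aak aak aak ka aak aak ka aak aak ka ka aak; concatenated:

kaaakaakaakkaaakaakkaaakaakkakaaak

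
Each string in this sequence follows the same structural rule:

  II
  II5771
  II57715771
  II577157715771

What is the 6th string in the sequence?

II57715771577157715771

Each term is the previous one with 5771 appended.
From II577157715771, 2 further steps: II577157715771 → II5771577157715771 → (answer).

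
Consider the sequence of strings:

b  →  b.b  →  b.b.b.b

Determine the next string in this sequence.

Each string is two copies of the previous one joined by '.'.
So the next term is two copies of b.b.b.b with '.' between the halves.

b.b.b.b.b.b.b.b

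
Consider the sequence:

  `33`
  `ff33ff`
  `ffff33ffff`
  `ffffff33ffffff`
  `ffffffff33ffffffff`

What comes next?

Each term wraps the previous one in ff on the left and ff on the right.
Applying this once more to ffffffff33ffffffff:

ffffffffff33ffffffffff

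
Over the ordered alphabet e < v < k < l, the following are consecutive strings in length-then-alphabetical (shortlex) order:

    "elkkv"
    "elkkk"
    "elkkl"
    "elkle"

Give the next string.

elklv

Treat elkle as a base-4 numeral over the given alphabet and add one, carrying through any trailing l's.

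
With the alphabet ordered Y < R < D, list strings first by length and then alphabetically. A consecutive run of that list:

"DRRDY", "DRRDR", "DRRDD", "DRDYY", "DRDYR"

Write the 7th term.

Stepping forward 2 times from DRDYR: DRDYR → DRDYD, then the target.

DRDRY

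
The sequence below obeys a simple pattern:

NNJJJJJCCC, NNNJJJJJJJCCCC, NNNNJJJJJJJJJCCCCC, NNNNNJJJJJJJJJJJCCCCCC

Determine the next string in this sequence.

Each string has the form N^{n} J^{2n+1} C^{n+1}, where the shown terms are n = 2, 3, 4, 5.
Setting n = 6 gives 6, 13, 7 characters in each block.

NNNNNNJJJJJJJJJJJJJCCCCCCC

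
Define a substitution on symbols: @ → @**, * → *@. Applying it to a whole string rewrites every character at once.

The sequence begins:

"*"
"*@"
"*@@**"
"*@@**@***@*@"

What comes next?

*@@**@***@*@@***@*@*@@***@@**

Rewriting each symbol of *@@**@***@*@: *→*@, @→@**, @→@**, *→*@, *→*@, @→@**, *→*@, *→*@, *→*@, @→@**, *→*@, @→@**, which concatenates to *@ @** @** *@ *@ @** *@ *@ *@ @** *@ @**.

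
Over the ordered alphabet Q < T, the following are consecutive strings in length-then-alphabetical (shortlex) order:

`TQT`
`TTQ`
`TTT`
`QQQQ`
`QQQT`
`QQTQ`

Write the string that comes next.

QQTT

The successor of QQTQ increments the rightmost position that isn't already T and resets every position after it to Q.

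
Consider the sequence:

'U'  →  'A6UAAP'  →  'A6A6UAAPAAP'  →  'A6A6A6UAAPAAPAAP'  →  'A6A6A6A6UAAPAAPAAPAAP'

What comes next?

A6A6A6A6A6UAAPAAPAAPAAPAAP

s(k+1) = A6·s(k)·AAP, so each term gains A6 as a prefix and AAP as a suffix.
So the next term is A6·A6A6A6A6UAAPAAPAAPAAP·AAP.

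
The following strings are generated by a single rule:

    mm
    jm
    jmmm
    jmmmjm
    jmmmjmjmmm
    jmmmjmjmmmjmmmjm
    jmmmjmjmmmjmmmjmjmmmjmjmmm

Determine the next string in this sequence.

jmmmjmjmmmjmmmjmjmmmjmjmmmjmmmjmjmmmjmmmjm

From term 3 onward, concatenate the last term with the second-to-last: jm·mm = jmmm, jmmm·jm = jmmmjm, …
The next term joins jmmmjmjmmmjmmmjmjmmmjmjmmm and jmmmjmjmmmjmmmjm.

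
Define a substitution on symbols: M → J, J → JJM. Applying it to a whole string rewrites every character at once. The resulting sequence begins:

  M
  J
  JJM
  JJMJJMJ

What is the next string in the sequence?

Rewriting each symbol of JJMJJMJ: J→JJM, J→JJM, M→J, J→JJM, J→JJM, M→J, J→JJM, which concatenates to JJM JJM J JJM JJM J JJM.

JJMJJMJJJMJJMJJJM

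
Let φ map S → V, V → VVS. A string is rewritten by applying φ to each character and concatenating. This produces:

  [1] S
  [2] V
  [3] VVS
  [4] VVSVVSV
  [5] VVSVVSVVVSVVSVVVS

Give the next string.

Rewriting the 17 symbols of VVSVVSVVVSVVSVVVS one by one yields VVS VVS V VVS VVS V VVS VVS VVS V VVS VVS V VVS VVS VVS V; concatenated:

VVSVVSVVVSVVSVVVSVVSVVSVVVSVVSVVVSVVSVVSV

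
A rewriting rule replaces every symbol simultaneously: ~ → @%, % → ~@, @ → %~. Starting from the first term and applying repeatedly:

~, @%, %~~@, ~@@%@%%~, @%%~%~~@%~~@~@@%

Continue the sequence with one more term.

Applying the rule to each of the 16 symbols of @%%~%~~@%~~@~@@% gives the pieces %~ ~@ ~@ @% ~@ @% @% %~ ~@ @% @% %~ @% %~ %~ ~@, which concatenate to the answer.

%~~@~@@%~@@%@%%~~@@%@%%~@%%~%~~@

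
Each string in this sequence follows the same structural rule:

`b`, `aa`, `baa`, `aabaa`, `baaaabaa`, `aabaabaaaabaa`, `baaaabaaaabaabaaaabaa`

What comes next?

Each term (from the third on) is the two preceding terms concatenated in order: term 3 = b·aa = baa.
The next term joins aabaabaaaabaa and baaaabaaaabaabaaaabaa.

aabaabaaaabaabaaaabaaaabaabaaaabaa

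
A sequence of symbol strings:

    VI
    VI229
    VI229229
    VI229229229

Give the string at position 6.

VI229229229229229

Every step adds 229 to the end: s(k+1) = s(k)·229.
From VI229229229, 2 further steps: VI229229229 → VI229229229229 → (answer).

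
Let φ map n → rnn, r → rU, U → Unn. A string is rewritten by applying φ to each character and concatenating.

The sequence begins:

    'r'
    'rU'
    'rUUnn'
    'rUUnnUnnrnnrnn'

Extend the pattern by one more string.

φ(rUUnnUnnrnnrnn) expands symbol-by-symbol to rU Unn Unn rnn rnn Unn rnn rnn rU rnn rnn rU rnn rnn; joining the 14 pieces gives the next term.

rUUnnUnnrnnrnnUnnrnnrnnrUrnnrnnrUrnnrnn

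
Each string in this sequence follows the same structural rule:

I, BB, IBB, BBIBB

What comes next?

Each term (from the third on) is the two preceding terms concatenated in order: term 3 = I·BB = IBB.
Continuing: IBB · BBIBB gives term 5.

IBBBBIBB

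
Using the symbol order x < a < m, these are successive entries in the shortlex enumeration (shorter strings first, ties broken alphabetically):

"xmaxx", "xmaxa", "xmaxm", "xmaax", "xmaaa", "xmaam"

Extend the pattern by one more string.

xmamx

Treat xmaam as a base-3 numeral over the given alphabet and add one, carrying through any trailing m's.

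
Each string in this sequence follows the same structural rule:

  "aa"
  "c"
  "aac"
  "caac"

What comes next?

aaccaac

This is a Fibonacci-style word recurrence s(k) = s(k−2)·s(k−1): e.g. aa·c = aac.
So term 5 is aac·caac.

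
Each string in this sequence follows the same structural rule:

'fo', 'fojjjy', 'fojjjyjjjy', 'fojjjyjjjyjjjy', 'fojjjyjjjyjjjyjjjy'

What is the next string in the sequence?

The strings grow by a fixed suffix jjjy each time.
Applying this once more to fojjjyjjjyjjjyjjjy:

fojjjyjjjyjjjyjjjyjjjy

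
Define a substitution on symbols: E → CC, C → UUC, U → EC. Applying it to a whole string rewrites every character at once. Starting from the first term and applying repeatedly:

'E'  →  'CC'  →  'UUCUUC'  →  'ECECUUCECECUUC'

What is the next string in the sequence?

CCUUCCCUUCECECUUCCCUUCCCUUCECECUUC

φ(ECECUUCECECUUC) expands symbol-by-symbol to CC UUC CC UUC EC EC UUC CC UUC CC UUC EC EC UUC; joining the 14 pieces gives the next term.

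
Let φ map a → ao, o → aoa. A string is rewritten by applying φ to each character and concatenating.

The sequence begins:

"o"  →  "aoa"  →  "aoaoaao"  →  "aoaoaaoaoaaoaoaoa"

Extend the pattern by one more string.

Rewriting the 17 symbols of aoaoaaoaoaaoaoaoa one by one yields ao aoa ao aoa ao ao aoa ao aoa ao ao aoa ao aoa ao aoa ao; concatenated:

aoaoaaoaoaaoaoaoaaoaoaaoaoaoaaoaoaaoaoaao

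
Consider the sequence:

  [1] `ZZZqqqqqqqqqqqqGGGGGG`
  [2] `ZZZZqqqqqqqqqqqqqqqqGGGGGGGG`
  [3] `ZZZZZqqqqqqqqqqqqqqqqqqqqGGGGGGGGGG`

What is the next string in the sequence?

Term n consists of n Z's, followed by 4n q's, followed by 2n G's, where the shown terms are n = 3, 4, 5.
At n = 6 the blocks have lengths 6, 24, 12.

ZZZZZZqqqqqqqqqqqqqqqqqqqqqqqqGGGGGGGGGGGG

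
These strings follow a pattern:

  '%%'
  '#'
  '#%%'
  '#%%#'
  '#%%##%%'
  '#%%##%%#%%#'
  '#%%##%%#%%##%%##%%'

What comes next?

#%%##%%#%%##%%##%%#%%##%%#%%#

Each term (from the third on) is the previous term followed by the one before it: term 3 = #·%% = #%%.
So term 8 is #%%##%%#%%##%%##%%·#%%##%%#%%#.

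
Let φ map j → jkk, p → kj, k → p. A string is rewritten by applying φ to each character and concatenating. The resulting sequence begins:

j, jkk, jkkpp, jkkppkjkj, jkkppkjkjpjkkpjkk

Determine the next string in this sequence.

Replace each of the 17 characters of jkkppkjkjpjkkpjkk in place — jkk p p kj kj p jkk p jkk kj jkk p p kj jkk p p — and concatenate.

jkkppkjkjpjkkpjkkkjjkkppkjjkkpp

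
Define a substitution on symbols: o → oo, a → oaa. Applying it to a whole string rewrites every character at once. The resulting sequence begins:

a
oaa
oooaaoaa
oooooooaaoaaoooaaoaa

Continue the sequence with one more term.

φ(oooooooaaoaaoooaaoaa) expands symbol-by-symbol to oo oo oo oo oo oo oo oaa oaa oo oaa oaa oo oo oo oaa oaa oo oaa oaa; joining the 20 pieces gives the next term.

oooooooooooooooaaoaaoooaaoaaoooooooaaoaaoooaaoaa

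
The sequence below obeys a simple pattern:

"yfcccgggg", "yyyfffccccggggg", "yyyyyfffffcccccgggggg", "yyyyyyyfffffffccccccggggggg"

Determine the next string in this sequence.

The n-th term is 2n-1 y's then 2n-1 f's then n+2 c's then n+3 g's (n = 1, 2, …).
At n = 5 the blocks have lengths 9, 9, 7, 8.

yyyyyyyyyfffffffffcccccccgggggggg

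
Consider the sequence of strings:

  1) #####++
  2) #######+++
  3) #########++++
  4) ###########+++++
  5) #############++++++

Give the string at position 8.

Reading off run lengths: # runs 5, 7, 9, 11, 13; + runs 2, 3, 4, 5, 6 — each is linear in n, where the shown terms are n = 2, 3, 4, 5, 6.
For term 8, n = 9, so the run lengths are 19, 9.

###################+++++++++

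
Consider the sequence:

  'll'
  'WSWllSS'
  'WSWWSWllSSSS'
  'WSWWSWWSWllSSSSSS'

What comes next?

Every step adds WSW to the front and SS to the end of the previous string.
Applying this once more to WSWWSWWSWllSSSSSS:

WSWWSWWSWWSWllSSSSSSSS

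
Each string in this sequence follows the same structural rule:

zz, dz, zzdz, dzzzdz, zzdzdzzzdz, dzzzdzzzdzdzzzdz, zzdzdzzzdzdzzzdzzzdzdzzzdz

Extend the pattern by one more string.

Each term (from the third on) is the two preceding terms concatenated in order: term 3 = zz·dz = zzdz.
So term 8 is dzzzdzzzdzdzzzdz·zzdzdzzzdzdzzzdzzzdzdzzzdz.

dzzzdzzzdzdzzzdzzzdzdzzzdzdzzzdzzzdzdzzzdz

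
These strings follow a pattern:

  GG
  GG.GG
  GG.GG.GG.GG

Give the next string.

Each string is two copies of the previous one joined by '.'.
One more doubling of GG.GG.GG.GG gives the answer.

GG.GG.GG.GG.GG.GG.GG.GG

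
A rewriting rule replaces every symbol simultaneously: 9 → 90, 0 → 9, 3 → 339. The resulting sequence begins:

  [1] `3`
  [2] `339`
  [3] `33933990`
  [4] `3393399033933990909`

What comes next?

3393399033933990909339339903393399090990990

φ(3393399033933990909) expands symbol-by-symbol to 339 339 90 339 339 90 90 9 339 339 90 339 339 90 90 9 90 9 90; joining the 19 pieces gives the next term.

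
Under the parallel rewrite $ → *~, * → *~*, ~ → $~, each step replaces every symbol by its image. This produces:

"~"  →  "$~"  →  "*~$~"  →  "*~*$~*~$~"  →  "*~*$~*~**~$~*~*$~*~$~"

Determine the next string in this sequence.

Rewriting the 21 symbols of *~*$~*~**~$~*~*$~*~$~ one by one yields *~* $~ *~* *~ $~ *~* $~ *~* *~* $~ *~ $~ *~* $~ *~* *~ $~ *~* $~ *~ $~; concatenated:

*~*$~*~**~$~*~*$~*~**~*$~*~$~*~*$~*~**~$~*~*$~*~$~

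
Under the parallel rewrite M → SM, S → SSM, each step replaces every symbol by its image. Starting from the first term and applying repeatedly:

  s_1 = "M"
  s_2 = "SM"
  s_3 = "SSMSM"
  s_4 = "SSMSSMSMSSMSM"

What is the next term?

Rewriting the 13 symbols of SSMSSMSMSSMSM one by one yields SSM SSM SM SSM SSM SM SSM SM SSM SSM SM SSM SM; concatenated:

SSMSSMSMSSMSSMSMSSMSMSSMSSMSMSSMSM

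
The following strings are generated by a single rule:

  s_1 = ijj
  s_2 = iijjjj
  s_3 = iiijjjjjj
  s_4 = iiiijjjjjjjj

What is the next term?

iiiiijjjjjjjjjj

Reading off run lengths: i runs 1, 2, 3, 4; j runs 2, 4, 6, 8 — each is linear in n (n = 1, 2, …).
At n = 5 the blocks have lengths 5, 10.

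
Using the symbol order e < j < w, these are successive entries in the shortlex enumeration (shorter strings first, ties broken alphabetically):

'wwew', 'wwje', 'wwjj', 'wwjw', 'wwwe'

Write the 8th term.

eeeee

Stepping forward 3 times from wwwe: wwwe → wwwj → wwww, then the target.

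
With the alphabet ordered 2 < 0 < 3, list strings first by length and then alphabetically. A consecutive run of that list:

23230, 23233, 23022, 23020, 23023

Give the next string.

Find the rightmost character of 23023 below 3, bump it to the next letter, and reset everything to its right to 2.

23002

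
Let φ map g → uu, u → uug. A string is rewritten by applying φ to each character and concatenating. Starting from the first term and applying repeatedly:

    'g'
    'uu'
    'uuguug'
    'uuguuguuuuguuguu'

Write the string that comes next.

uuguuguuuuguuguuuuguuguuguuguuuuguuguuuuguug

Applying the rule to each of the 16 symbols of uuguuguuuuguuguu gives the pieces uug uug uu uug uug uu uug uug uug uug uu uug uug uu uug uug, which concatenate to the answer.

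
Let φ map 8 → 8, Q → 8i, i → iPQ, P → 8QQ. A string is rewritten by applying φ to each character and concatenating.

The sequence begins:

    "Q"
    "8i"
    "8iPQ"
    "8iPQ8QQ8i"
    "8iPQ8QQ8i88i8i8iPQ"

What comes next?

8iPQ8QQ8i88i8i8iPQ88iPQ8iPQ8iPQ8QQ8i

Applying the rule to each of the 18 symbols of 8iPQ8QQ8i88i8i8iPQ gives the pieces 8 iPQ 8QQ 8i 8 8i 8i 8 iPQ 8 8 iPQ 8 iPQ 8 iPQ 8QQ 8i, which concatenate to the answer.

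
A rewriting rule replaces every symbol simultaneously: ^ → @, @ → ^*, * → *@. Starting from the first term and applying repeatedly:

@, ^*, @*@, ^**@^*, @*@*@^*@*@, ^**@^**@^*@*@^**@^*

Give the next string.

@*@*@^*@*@*@^*@*@^**@^*@*@*@^*@*@

Applying the rule to each of the 19 symbols of ^**@^**@^*@*@^**@^* gives the pieces @ *@ *@ ^* @ *@ *@ ^* @ *@ ^* *@ ^* @ *@ *@ ^* @ *@, which concatenate to the answer.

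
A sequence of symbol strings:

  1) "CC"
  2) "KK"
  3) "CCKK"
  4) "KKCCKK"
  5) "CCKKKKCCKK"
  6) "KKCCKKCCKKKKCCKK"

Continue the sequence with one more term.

From term 3 onward, concatenate the second-to-last term with the last: CC·KK = CCKK, KK·CCKK = KKCCKK, …
So term 7 is CCKKKKCCKK·KKCCKKCCKKKKCCKK.

CCKKKKCCKKKKCCKKCCKKKKCCKK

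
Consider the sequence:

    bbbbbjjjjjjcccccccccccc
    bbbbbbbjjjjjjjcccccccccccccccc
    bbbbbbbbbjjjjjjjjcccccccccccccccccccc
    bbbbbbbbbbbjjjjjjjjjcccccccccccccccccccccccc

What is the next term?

bbbbbbbbbbbbbjjjjjjjjjjcccccccccccccccccccccccccccc

Term n consists of 2n-1 b's, followed by n+3 j's, followed by 4n c's, where the shown terms are n = 3, 4, 5, 6.
At n = 7 the blocks have lengths 13, 10, 28.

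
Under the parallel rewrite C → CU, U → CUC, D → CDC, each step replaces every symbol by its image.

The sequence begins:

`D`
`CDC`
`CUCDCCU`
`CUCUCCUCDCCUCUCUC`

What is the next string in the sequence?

Replace each of the 17 characters of CUCUCCUCDCCUCUCUC in place — CU CUC CU CUC CU CU CUC CU CDC CU CU CUC CU CUC CU CUC CU — and concatenate.

CUCUCCUCUCCUCUCUCCUCDCCUCUCUCCUCUCCUCUCCU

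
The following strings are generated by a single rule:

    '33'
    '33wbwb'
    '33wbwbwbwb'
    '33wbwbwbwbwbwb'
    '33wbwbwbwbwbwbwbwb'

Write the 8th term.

33wbwbwbwbwbwbwbwbwbwbwbwbwbwb

Every step adds wbwb to the end: s(k+1) = s(k)·wbwb.
From 33wbwbwbwbwbwbwbwb, 3 further steps: 33wbwbwbwbwbwbwbwb → 33wbwbwbwbwbwbwbwbwbwb → 33wbwbwbwbwbwbwbwbwbwbwbwb → (answer).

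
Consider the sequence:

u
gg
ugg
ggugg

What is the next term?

From term 3 onward, concatenate the second-to-last term with the last: u·gg = ugg, gg·ugg = ggugg, …
Continuing: ugg · ggugg gives term 5.

uggggugg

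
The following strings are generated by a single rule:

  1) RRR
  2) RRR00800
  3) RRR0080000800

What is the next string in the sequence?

Each term is the previous one with 00800 appended.
So the next term is RRR0080000800·00800.

RRR008000080000800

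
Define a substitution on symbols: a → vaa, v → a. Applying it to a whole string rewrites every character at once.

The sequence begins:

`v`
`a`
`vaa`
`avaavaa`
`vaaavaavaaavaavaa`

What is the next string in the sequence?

φ(vaaavaavaaavaavaa) expands symbol-by-symbol to a vaa vaa vaa a vaa vaa a vaa vaa vaa a vaa vaa a vaa vaa; joining the 17 pieces gives the next term.

avaavaavaaavaavaaavaavaavaaavaavaaavaavaa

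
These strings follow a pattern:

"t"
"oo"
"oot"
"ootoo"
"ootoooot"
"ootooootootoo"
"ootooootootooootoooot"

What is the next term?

Each term (from the third on) is the previous term followed by the one before it: term 3 = oo·t = oot.
Continuing: ootooootootooootoooot · ootooootootoo gives term 8.

ootooootootooootooootootooootootoo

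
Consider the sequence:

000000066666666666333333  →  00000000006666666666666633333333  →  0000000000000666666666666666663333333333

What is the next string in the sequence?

Each string has the form 0^{3n-2} 6^{3n+2} 3^{2n}, where the shown terms are n = 3, 4, 5.
For the next term, n = 6, so the run lengths are 16, 20, 12.

000000000000000066666666666666666666333333333333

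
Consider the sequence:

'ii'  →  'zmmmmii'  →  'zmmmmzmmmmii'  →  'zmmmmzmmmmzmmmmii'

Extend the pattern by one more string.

Each term is the previous one with zmmmm prepended.
One more step from zmmmmzmmmmzmmmmii gives the answer.

zmmmmzmmmmzmmmmzmmmmii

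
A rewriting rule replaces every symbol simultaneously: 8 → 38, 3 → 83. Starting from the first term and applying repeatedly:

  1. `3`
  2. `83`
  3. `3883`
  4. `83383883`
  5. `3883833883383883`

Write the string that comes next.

Rewriting the 16 symbols of 3883833883383883 one by one yields 83 38 38 83 38 83 83 38 38 83 83 38 83 38 38 83; concatenated:

83383883388383383883833883383883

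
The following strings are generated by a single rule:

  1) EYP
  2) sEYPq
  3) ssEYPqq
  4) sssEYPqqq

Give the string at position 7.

ssssssEYPqqqqqq

s(k+1) = s·s(k)·q, so each term gains s as a prefix and q as a suffix.
From sssEYPqqq, 3 further steps: sssEYPqqq → ssssEYPqqqq → sssssEYPqqqqq → (answer).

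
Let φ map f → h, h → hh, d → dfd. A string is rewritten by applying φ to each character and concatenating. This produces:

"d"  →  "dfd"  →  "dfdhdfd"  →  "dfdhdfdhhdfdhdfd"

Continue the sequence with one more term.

Applying the rule to each of the 16 symbols of dfdhdfdhhdfdhdfd gives the pieces dfd h dfd hh dfd h dfd hh hh dfd h dfd hh dfd h dfd, which concatenate to the answer.

dfdhdfdhhdfdhdfdhhhhdfdhdfdhhdfdhdfd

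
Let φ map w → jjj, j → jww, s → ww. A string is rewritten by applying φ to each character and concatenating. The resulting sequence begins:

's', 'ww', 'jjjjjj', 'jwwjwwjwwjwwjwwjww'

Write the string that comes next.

jwwjjjjjjjwwjjjjjjjwwjjjjjjjwwjjjjjjjwwjjjjjjjwwjjjjjj

Replace each of the 18 characters of jwwjwwjwwjwwjwwjww in place — jww jjj jjj jww jjj jjj jww jjj jjj jww jjj jjj jww jjj jjj jww jjj jjj — and concatenate.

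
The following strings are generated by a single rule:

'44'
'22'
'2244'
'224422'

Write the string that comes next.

2244222244

This is a Fibonacci-style word recurrence s(k) = s(k−1)·s(k−2): e.g. 22·44 = 2244.
Continuing: 224422 · 2244 gives term 5.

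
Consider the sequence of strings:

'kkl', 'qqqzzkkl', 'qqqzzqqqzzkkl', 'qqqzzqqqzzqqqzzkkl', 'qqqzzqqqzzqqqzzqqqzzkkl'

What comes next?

The strings grow by a fixed prefix qqqzz each time.
So the next term is qqqzz·qqqzzqqqzzqqqzzqqqzzkkl.

qqqzzqqqzzqqqzzqqqzzqqqzzkkl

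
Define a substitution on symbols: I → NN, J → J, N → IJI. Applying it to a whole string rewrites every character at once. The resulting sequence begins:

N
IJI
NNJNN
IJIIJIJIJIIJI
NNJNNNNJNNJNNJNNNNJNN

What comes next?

IJIIJIJIJIIJIIJIIJIJIJIIJIJIJIIJIJIJIIJIIJIIJIJIJIIJI

Applying the rule to each of the 21 symbols of NNJNNNNJNNJNNJNNNNJNN gives the pieces IJI IJI J IJI IJI IJI IJI J IJI IJI J IJI IJI J IJI IJI IJI IJI J IJI IJI, which concatenate to the answer.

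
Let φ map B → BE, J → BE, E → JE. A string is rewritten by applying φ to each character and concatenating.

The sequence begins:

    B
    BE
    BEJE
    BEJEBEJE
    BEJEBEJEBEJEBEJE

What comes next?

BEJEBEJEBEJEBEJEBEJEBEJEBEJEBEJE

Applying the rule to each of the 16 symbols of BEJEBEJEBEJEBEJE gives the pieces BE JE BE JE BE JE BE JE BE JE BE JE BE JE BE JE, which concatenate to the answer.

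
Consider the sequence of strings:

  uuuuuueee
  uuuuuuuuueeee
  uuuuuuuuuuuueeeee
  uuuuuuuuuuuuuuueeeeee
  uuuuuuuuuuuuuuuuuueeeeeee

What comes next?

uuuuuuuuuuuuuuuuuuuuueeeeeeee

Each string has the form u^{3n} e^{n+1}, where the shown terms are n = 2, 3, 4, 5, 6.
For the next term, n = 7, so the run lengths are 21, 8.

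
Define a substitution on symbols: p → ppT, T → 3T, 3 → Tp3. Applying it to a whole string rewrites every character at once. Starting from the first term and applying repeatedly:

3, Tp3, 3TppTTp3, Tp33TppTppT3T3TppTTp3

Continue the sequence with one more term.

3TppTTp3Tp33TppTppT3TppTppT3TTp33TTp33TppTppT3T3TppTTp3

Replace each of the 21 characters of Tp33TppTppT3T3TppTTp3 in place — 3T ppT Tp3 Tp3 3T ppT ppT 3T ppT ppT 3T Tp3 3T Tp3 3T ppT ppT 3T 3T ppT Tp3 — and concatenate.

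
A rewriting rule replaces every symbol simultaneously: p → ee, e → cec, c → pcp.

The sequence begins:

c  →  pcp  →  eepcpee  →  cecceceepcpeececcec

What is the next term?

Applying the rule to each of the 19 symbols of cecceceepcpeececcec gives the pieces pcp cec pcp pcp cec pcp cec cec ee pcp ee cec cec pcp cec pcp pcp cec pcp, which concatenate to the answer.

pcpcecpcppcpcecpcpcecceceepcpeececcecpcpcecpcppcpcecpcp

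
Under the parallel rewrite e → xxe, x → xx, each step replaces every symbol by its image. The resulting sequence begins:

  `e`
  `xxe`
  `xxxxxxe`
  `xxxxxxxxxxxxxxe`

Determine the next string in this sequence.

Applying the rule to each of the 15 symbols of xxxxxxxxxxxxxxe gives the pieces xx xx xx xx xx xx xx xx xx xx xx xx xx xx xxe, which concatenate to the answer.

xxxxxxxxxxxxxxxxxxxxxxxxxxxxxxe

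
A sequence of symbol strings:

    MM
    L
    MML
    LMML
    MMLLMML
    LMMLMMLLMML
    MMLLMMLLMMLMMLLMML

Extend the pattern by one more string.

LMMLMMLLMMLMMLLMMLLMMLMMLLMML

From term 3 onward, concatenate the second-to-last term with the last: MM·L = MML, L·MML = LMML, …
Continuing: LMMLMMLLMML · MMLLMMLLMMLMMLLMML gives term 8.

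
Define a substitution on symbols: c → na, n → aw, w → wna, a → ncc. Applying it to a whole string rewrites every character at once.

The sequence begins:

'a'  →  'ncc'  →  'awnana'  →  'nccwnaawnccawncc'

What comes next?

awnanawnaawnccnccwnaawnananccwnaawnana

φ(nccwnaawnccawncc) expands symbol-by-symbol to aw na na wna aw ncc ncc wna aw na na ncc wna aw na na; joining the 16 pieces gives the next term.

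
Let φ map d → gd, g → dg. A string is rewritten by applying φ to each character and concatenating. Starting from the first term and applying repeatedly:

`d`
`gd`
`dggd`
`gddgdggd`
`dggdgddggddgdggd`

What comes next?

Rewriting the 16 symbols of dggdgddggddgdggd one by one yields gd dg dg gd dg gd gd dg dg gd gd dg gd dg dg gd; concatenated:

gddgdggddggdgddgdggdgddggddgdggd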